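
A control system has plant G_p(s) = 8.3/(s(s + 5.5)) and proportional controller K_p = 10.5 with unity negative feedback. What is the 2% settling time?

T_s ≈ 1.45 s

Closed-loop characteristic equation: s² + 5.5s + 87.15 = 0, so ω_n = 9.335 rad/s and ζ = 5.5/(2·9.335) = 0.2946.
2% settling time T_s ≈ 4/(ζω_n) = 4/2.75 = 1.45 s.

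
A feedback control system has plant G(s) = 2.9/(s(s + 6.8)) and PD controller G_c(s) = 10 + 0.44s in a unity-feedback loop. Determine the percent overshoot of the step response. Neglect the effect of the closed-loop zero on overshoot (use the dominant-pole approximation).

Forward path: (10 + 0.44s)·2.9/(s(s+6.8)). The closed-loop characteristic equation is s² + (6.8 + 2.9·0.44)s + 2.9·10 = 0.
That is s² + 8.076s + 29 = 0, so ω_n = 5.385 rad/s and ζ = 8.076/(2·5.385) = 0.7498.
%OS = 100·exp(−πζ/√(1−ζ²)) = 2.84%.

2.84%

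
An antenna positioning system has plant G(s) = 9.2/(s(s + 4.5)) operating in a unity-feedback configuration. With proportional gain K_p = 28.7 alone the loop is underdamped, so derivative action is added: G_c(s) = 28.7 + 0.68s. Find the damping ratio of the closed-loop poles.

ζ = 0.331

Forward path: (28.7 + 0.68s)·9.2/(s(s+4.5)). The closed-loop characteristic equation is s² + (4.5 + 9.2·0.68)s + 9.2·28.7 = 0.
That is s² + 10.76s + 264 = 0, so ω_n = 16.25 rad/s and ζ = 10.76/(2·16.25) = 0.331.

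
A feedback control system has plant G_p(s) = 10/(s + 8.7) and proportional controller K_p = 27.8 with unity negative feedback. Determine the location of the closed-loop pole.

s = -286.7

Closed-loop transfer function: T(s) = K_p·G_p(s)/(1 + K_p·G_p(s)) = 278/(s + 8.7 + 278) = 278/(s + 286.7).
The closed-loop pole is at s = −286.7.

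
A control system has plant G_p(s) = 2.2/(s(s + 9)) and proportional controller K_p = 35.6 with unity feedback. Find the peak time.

The closed-loop denominator s² + 9s + 78.32 gives ω_n = √78.32 = 8.85 and ζ = 9/(2ω_n) = 0.5085.
Damped frequency ω_d = ω_n√(1−ζ²) = 7.62 rad/s, so peak time T_p = π/ω_d = 0.412 s.

T_p = 0.412 s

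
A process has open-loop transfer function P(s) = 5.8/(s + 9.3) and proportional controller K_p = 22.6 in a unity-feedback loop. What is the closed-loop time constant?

Closed-loop transfer function: T(s) = K_p·P(s)/(1 + K_p·P(s)) = 131.1/(s + 9.3 + 131.1) = 131.1/(s + 140.4).
Time constant τ = 1/140.4 = 0.00712 s.

τ = 0.00712 s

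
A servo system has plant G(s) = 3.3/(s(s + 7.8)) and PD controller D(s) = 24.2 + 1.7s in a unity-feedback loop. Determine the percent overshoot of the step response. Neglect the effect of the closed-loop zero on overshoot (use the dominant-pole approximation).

Forward path: (24.2 + 1.7s)·3.3/(s(s+7.8)). The closed-loop characteristic equation is s² + (7.8 + 3.3·1.7)s + 3.3·24.2 = 0.
That is s² + 13.41s + 79.86 = 0, so ω_n = 8.936 rad/s and ζ = 13.41/(2·8.936) = 0.7503.
%OS = 100·exp(−πζ/√(1−ζ²)) = 2.83%.

2.83%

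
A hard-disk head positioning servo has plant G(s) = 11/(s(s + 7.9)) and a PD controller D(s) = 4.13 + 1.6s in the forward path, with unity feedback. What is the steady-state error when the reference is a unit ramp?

0.174

The loop has one pole at the origin (type 1). Velocity error constant K_v = lim_{s→0} s·D(s)G(s) = 4.13·11/7.9 = 5.751.
Steady-state error to a unit ramp: e_ss = 1/K_v = 0.174.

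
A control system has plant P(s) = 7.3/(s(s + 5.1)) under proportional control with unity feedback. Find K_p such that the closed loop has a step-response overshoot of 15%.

From %OS = 100·exp(−πζ/√(1−ζ²)) = 15%, ζ = −ln(0.15)/√(π²+ln²(0.15)) = 0.5169.
Characteristic equation s² + 5.1s + 7.3K_p = 0 gives ζ = 5.1/(2√(7.3K_p)).
Setting ζ = 0.5169: √(7.3K_p) = 5.1/(2·0.5169) = 4.933, so K_p = 24.33/7.3 = 3.33.

K_p = 3.33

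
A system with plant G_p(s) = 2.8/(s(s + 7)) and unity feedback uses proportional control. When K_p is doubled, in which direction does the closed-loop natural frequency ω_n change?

ω_n = √(2.8·K_p), which grows with K_p.

increase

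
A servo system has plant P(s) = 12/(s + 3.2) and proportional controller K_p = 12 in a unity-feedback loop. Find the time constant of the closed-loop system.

Closed-loop transfer function: T(s) = K_p·P(s)/(1 + K_p·P(s)) = 144/(s + 3.2 + 144) = 144/(s + 147.2).
Time constant τ = 1/147.2 = 0.00679 s.

τ = 0.00679 s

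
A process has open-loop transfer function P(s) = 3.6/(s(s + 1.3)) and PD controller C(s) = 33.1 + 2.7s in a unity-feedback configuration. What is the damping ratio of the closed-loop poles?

ζ = 0.505

Forward path: (33.1 + 2.7s)·3.6/(s(s+1.3)). The closed-loop characteristic equation is s² + (1.3 + 3.6·2.7)s + 3.6·33.1 = 0.
That is s² + 11.02s + 119.2 = 0, so ω_n = 10.92 rad/s and ζ = 11.02/(2·10.92) = 0.5048.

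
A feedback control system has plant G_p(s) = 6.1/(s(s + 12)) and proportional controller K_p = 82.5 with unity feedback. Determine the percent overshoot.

41.8%

Closed-loop characteristic equation: s² + 12s + 503.2 = 0, so ω_n = 22.43 rad/s and ζ = 12/(2·22.43) = 0.2675.
%OS = 100·exp(−πζ/√(1−ζ²)) = 100·exp(−π·0.2675/√0.9285) = 41.8%.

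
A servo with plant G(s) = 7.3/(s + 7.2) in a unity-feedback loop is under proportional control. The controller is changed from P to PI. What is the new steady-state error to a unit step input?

The integrator makes K_pos = lim_{s→0} C(s)G(s) infinite, so e_ss = 1/(1+K_pos) = 0.

0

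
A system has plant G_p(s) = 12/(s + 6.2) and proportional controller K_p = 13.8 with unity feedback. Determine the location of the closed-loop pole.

s = -171.8

Closed-loop transfer function: T(s) = K_p·G_p(s)/(1 + K_p·G_p(s)) = 165.6/(s + 6.2 + 165.6) = 165.6/(s + 171.8).
The closed-loop pole is at s = −171.8.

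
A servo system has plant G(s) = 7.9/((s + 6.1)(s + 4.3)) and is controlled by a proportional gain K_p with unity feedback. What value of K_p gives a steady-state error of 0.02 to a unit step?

K_p = 163

For a type-0 loop with proportional control, e_ss = 1/(1 + K_p·G(0)).
G(0) = 0.3012. Require 1/(1 + K_p·0.3012) = 0.02, so 1 + 0.3012·K_p = 50.
K_p = (50 − 1)/0.3012 = 163.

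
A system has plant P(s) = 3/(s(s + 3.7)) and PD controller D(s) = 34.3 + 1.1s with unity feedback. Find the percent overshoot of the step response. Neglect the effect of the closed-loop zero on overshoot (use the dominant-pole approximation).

Forward path: (34.3 + 1.1s)·3/(s(s+3.7)). The closed-loop characteristic equation is s² + (3.7 + 3·1.1)s + 3·34.3 = 0.
That is s² + 7s + 102.9 = 0, so ω_n = 10.14 rad/s and ζ = 7/(2·10.14) = 0.345.
%OS = 100·exp(−πζ/√(1−ζ²)) = 31.5%.

31.5%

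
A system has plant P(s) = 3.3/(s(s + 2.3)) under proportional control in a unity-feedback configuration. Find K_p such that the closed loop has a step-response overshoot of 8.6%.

K_p = 1.06

From %OS = 100·exp(−πζ/√(1−ζ²)) = 8.6%, ζ = −ln(0.086)/√(π²+ln²(0.086)) = 0.6155.
Characteristic equation s² + 2.3s + 3.3K_p = 0 gives ζ = 2.3/(2√(3.3K_p)).
Setting ζ = 0.6155: √(3.3K_p) = 2.3/(2·0.6155) = 1.868, so K_p = 3.491/3.3 = 1.06.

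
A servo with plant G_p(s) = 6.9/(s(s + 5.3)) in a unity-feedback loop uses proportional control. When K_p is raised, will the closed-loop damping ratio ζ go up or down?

decrease

ζ = 5.3/(2√(6.9K_p)); increasing K_p raises the denominator, so ζ falls.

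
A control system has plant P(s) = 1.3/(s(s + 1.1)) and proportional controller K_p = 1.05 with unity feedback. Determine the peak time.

From 1 + K_pP(s) = 0: s² + 1.1s + 1.365 = 0 ⇒ ω_n = 1.168, ζ = 0.4708.
Damped frequency ω_d = ω_n√(1−ζ²) = 1.031 rad/s, so peak time T_p = π/ω_d = 3.05 s.

T_p = 3.05 s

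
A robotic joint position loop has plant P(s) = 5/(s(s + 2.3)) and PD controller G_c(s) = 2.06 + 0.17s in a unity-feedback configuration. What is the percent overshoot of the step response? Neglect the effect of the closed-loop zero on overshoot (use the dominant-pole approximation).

Forward path: (2.06 + 0.17s)·5/(s(s+2.3)). The closed-loop characteristic equation is s² + (2.3 + 5·0.17)s + 5·2.06 = 0.
That is s² + 3.15s + 10.3 = 0, so ω_n = 3.209 rad/s and ζ = 3.15/(2·3.209) = 0.4908.
%OS = 100·exp(−πζ/√(1−ζ²)) = 17%.

17%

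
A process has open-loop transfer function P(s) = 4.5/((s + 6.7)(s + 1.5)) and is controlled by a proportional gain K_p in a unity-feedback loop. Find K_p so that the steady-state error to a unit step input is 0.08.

K_p = 25.7

For a type-0 loop with proportional control, e_ss = 1/(1 + K_p·P(0)).
P(0) = 0.4478. Require 1/(1 + K_p·0.4478) = 0.08, so 1 + 0.4478·K_p = 12.5.
K_p = (12.5 − 1)/0.4478 = 25.7.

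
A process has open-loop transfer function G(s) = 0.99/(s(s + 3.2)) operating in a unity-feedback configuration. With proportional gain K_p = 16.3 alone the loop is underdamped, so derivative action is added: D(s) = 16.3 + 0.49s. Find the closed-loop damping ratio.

Forward path: (16.3 + 0.49s)·0.99/(s(s+3.2)). The closed-loop characteristic equation is s² + (3.2 + 0.99·0.49)s + 0.99·16.3 = 0.
That is s² + 3.685s + 16.14 = 0, so ω_n = 4.017 rad/s and ζ = 3.685/(2·4.017) = 0.4587.

ζ = 0.459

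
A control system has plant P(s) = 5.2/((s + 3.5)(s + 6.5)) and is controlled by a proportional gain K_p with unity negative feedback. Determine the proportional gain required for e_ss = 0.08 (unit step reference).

K_p = 50.3

For a type-0 loop with proportional control, e_ss = 1/(1 + K_p·P(0)).
P(0) = 0.2286. Require 1/(1 + K_p·0.2286) = 0.08, so 1 + 0.2286·K_p = 12.5.
K_p = (12.5 − 1)/0.2286 = 50.3.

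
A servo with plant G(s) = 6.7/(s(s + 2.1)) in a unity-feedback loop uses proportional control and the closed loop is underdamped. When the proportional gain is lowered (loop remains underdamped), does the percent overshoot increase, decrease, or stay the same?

decrease

ζ = 2.1/(2√(6.7K_p)) rises as K_p falls; higher damping means less overshoot.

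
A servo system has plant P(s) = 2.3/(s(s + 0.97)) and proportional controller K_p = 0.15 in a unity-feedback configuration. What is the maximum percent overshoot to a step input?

1.01%

The closed-loop denominator s² + 0.97s + 0.345 gives ω_n = √0.345 = 0.5874 and ζ = 0.97/(2ω_n) = 0.8257.
%OS = 100·exp(−πζ/√(1−ζ²)) = 100·exp(−π·0.8257/√0.3182) = 1.01%.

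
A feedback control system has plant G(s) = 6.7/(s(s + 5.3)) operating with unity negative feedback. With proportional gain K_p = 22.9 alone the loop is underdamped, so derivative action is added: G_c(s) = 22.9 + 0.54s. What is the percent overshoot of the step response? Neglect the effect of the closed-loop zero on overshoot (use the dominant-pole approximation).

Forward path: (22.9 + 0.54s)·6.7/(s(s+5.3)). The closed-loop characteristic equation is s² + (5.3 + 6.7·0.54)s + 6.7·22.9 = 0.
That is s² + 8.918s + 153.4 = 0, so ω_n = 12.39 rad/s and ζ = 8.918/(2·12.39) = 0.36.
%OS = 100·exp(−πζ/√(1−ζ²)) = 29.8%.

29.8%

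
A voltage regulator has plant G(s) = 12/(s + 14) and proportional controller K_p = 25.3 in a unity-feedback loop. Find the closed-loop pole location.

Closed-loop transfer function: T(s) = K_p·G(s)/(1 + K_p·G(s)) = 303.6/(s + 14 + 303.6) = 303.6/(s + 317.6).
The closed-loop pole is at s = −317.6.

s = -317.6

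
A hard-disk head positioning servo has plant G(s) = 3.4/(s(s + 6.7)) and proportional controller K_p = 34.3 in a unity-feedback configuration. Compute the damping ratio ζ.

ζ = 0.31

With unity feedback the closed-loop characteristic equation is s² + 6.7s + 34.3·3.4 = s² + 6.7s + 116.6 = 0.
So ω_n² = 116.6 ⇒ ω_n = 10.8 rad/s, and ζ = 6.7/(2ω_n) = 0.31.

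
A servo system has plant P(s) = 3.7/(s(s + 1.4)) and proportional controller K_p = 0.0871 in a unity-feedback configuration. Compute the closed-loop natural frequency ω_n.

ω_n = 0.568 rad/s

The closed-loop denominator is s(s+1.4) + 0.0871·3.7 = s² + 1.4s + 0.3223.
So ω_n² = 0.3223 ⇒ ω_n = 0.5677 rad/s, and ζ = 1.4/(2ω_n) = 1.23.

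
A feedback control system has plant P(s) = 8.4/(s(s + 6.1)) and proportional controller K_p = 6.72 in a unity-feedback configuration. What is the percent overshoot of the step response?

24.8%

From 1 + K_pP(s) = 0: s² + 6.1s + 56.45 = 0 ⇒ ω_n = 7.513, ζ = 0.406.
%OS = 100·exp(−πζ/√(1−ζ²)) = 100·exp(−π·0.406/√0.8352) = 24.8%.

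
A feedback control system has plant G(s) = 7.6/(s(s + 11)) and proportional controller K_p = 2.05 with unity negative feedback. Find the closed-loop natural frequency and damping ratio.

ω_n = 3.95 rad/s, ζ = 1.39

1 + K_p·G(s) = 0 gives s² + 11s + 15.58 = 0.
So ω_n² = 15.58 ⇒ ω_n = 3.947 rad/s, and ζ = 11/(2ω_n) = 1.39.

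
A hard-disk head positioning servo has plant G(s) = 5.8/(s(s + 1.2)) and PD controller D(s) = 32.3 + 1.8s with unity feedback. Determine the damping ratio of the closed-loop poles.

Forward path: (32.3 + 1.8s)·5.8/(s(s+1.2)). The closed-loop characteristic equation is s² + (1.2 + 5.8·1.8)s + 5.8·32.3 = 0.
That is s² + 11.64s + 187.3 = 0, so ω_n = 13.69 rad/s and ζ = 11.64/(2·13.69) = 0.4252.

ζ = 0.425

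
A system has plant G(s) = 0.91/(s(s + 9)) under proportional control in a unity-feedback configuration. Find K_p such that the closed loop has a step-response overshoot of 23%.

From %OS = 100·exp(−πζ/√(1−ζ²)) = 23%, ζ = −ln(0.23)/√(π²+ln²(0.23)) = 0.4237.
Characteristic equation s² + 9s + 0.91K_p = 0 gives ζ = 9/(2√(0.91K_p)).
Setting ζ = 0.4237: √(0.91K_p) = 9/(2·0.4237) = 10.62, so K_p = 112.8/0.91 = 124.

K_p = 124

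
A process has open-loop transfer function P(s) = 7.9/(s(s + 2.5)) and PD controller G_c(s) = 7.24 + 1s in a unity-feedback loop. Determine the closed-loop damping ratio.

ζ = 0.688

Forward path: (7.24 + 1s)·7.9/(s(s+2.5)). The closed-loop characteristic equation is s² + (2.5 + 7.9·1)s + 7.9·7.24 = 0.
That is s² + 10.4s + 57.2 = 0, so ω_n = 7.563 rad/s and ζ = 10.4/(2·7.563) = 0.6876.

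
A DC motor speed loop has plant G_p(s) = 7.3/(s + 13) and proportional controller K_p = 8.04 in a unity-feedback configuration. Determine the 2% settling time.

T_s ≈ 0.0558 s

Closed-loop transfer function: T(s) = K_p·G_p(s)/(1 + K_p·G_p(s)) = 58.69/(s + 13 + 58.69) = 58.69/(s + 71.69).
Time constant τ = 1/71.69 = 0.01395 s, so the 2% settling time is about 4τ = 0.0558 s.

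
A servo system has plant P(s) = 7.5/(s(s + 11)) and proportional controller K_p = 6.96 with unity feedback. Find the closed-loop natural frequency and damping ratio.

ω_n = 7.22 rad/s, ζ = 0.761

1 + K_p·P(s) = 0 gives s² + 11s + 52.2 = 0.
Matching s² + 2ζω_n s + ω_n²: ω_n = √52.2 = 7.225 rad/s and 2ζω_n = 11, so ζ = 11/(2·7.225) = 0.761.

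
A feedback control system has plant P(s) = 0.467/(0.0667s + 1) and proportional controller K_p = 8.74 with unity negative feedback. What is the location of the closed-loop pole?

Closed loop: T(s) = K_p·P/(1+K_p·P) = 4.082/(0.0667s + 1 + 4.082), with pole at s = −(1 + 4.082)/0.0667 = −76.19.

s = -76.19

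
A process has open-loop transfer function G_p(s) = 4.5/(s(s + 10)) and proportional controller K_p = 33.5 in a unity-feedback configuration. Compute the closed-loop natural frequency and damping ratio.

ω_n = 12.3 rad/s, ζ = 0.407

With unity feedback the closed-loop characteristic equation is s² + 10s + 33.5·4.5 = s² + 10s + 150.8 = 0.
So ω_n² = 150.8 ⇒ ω_n = 12.28 rad/s, and ζ = 10/(2ω_n) = 0.407.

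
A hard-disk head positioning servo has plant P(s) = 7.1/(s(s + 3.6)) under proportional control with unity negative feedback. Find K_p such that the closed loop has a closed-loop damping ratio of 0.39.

K_p = 3

Closed-loop characteristic equation: s² + 3.6s + K_p·7.1 = 0.
So ω_n = √(7.1K_p) and 2ζω_n = 3.6, giving ζ = 3.6/(2√(7.1K_p)).
Setting ζ = 0.39: √(7.1K_p) = 3.6/(2·0.39) = 4.615, so K_p = 21.3/7.1 = 3.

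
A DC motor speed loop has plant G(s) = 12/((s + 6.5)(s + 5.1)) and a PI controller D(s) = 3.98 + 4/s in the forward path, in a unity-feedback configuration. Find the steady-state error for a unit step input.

0

The open loop D(s)G(s) has a pole at the origin (type 1), so the static position error constant is infinite and e_ss = 1/(1+∞) = 0.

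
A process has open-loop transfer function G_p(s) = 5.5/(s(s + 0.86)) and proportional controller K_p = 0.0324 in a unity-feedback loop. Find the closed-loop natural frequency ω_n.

ω_n = 0.422 rad/s

With unity feedback the closed-loop characteristic equation is s² + 0.86s + 0.0324·5.5 = s² + 0.86s + 0.1782 = 0.
Matching s² + 2ζω_n s + ω_n²: ω_n = √0.1782 = 0.4221 rad/s and 2ζω_n = 0.86, so ζ = 0.86/(2·0.4221) = 1.02.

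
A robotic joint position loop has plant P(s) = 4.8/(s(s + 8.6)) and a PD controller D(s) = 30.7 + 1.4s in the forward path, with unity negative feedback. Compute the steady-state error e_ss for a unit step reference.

0

The open loop D(s)P(s) has a pole at the origin (type 1), so the static position error constant is infinite and e_ss = 1/(1+∞) = 0.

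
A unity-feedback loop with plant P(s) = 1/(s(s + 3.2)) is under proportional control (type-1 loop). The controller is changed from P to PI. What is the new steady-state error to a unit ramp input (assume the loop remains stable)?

The integrator raises the loop to type 2, so K_v → ∞ and e_ss to a ramp is zero.

0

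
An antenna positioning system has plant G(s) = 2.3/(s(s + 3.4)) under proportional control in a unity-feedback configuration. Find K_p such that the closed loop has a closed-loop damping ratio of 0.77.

K_p = 2.12

Closed-loop characteristic equation: s² + 3.4s + K_p·2.3 = 0.
So ω_n = √(2.3K_p) and 2ζω_n = 3.4, giving ζ = 3.4/(2√(2.3K_p)).
Setting ζ = 0.77: √(2.3K_p) = 3.4/(2·0.77) = 2.208, so K_p = 4.874/2.3 = 2.12.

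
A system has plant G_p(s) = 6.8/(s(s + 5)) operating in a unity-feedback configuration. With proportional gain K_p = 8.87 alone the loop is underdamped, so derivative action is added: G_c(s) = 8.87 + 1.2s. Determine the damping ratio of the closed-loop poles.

Forward path: (8.87 + 1.2s)·6.8/(s(s+5)). The closed-loop characteristic equation is s² + (5 + 6.8·1.2)s + 6.8·8.87 = 0.
That is s² + 13.16s + 60.32 = 0, so ω_n = 7.766 rad/s and ζ = 13.16/(2·7.766) = 0.8472.

ζ = 0.847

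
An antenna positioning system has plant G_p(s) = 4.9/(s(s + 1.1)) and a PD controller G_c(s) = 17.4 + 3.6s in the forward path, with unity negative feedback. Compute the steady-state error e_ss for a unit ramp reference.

The loop has one pole at the origin (type 1). Velocity error constant K_v = lim_{s→0} s·G_c(s)G_p(s) = 17.4·4.9/1.1 = 77.51.
Steady-state error to a unit ramp: e_ss = 1/K_v = 0.0129.

0.0129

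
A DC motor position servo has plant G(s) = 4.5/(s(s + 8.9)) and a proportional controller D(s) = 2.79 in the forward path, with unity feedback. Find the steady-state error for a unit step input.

0

The open loop D(s)G(s) has a pole at the origin (type 1), so the static position error constant is infinite and e_ss = 1/(1+∞) = 0.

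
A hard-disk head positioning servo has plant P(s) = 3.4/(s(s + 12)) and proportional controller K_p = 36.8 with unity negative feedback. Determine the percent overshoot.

13.6%

The closed-loop denominator s² + 12s + 125.1 gives ω_n = √125.1 = 11.19 and ζ = 12/(2ω_n) = 0.5364.
%OS = 100·exp(−πζ/√(1−ζ²)) = 100·exp(−π·0.5364/√0.7123) = 13.6%.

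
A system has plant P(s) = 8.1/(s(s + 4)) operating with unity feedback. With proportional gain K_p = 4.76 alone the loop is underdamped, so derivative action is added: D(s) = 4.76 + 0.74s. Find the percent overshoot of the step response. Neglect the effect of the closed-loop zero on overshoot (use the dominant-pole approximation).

Forward path: (4.76 + 0.74s)·8.1/(s(s+4)). The closed-loop characteristic equation is s² + (4 + 8.1·0.74)s + 8.1·4.76 = 0.
That is s² + 9.994s + 38.56 = 0, so ω_n = 6.209 rad/s and ζ = 9.994/(2·6.209) = 0.8048.
%OS = 100·exp(−πζ/√(1−ζ²)) = 1.41%.

1.41%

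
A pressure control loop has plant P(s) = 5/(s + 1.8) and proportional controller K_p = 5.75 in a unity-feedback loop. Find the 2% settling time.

Closed-loop transfer function: T(s) = K_p·P(s)/(1 + K_p·P(s)) = 28.75/(s + 1.8 + 28.75) = 28.75/(s + 30.55).
Time constant τ = 1/30.55 = 0.03273 s, so the 2% settling time is about 4τ = 0.131 s.

T_s ≈ 0.131 s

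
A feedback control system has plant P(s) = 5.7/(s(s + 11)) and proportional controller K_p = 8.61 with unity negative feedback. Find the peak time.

The closed-loop denominator s² + 11s + 49.08 gives ω_n = √49.08 = 7.005 and ζ = 11/(2ω_n) = 0.7851.
Damped frequency ω_d = ω_n√(1−ζ²) = 4.339 rad/s, so peak time T_p = π/ω_d = 0.724 s.

T_p = 0.724 s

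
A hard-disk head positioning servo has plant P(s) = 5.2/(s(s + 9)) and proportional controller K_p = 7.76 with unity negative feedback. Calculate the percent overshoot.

4.27%

From 1 + K_pP(s) = 0: s² + 9s + 40.35 = 0 ⇒ ω_n = 6.352, ζ = 0.7084.
%OS = 100·exp(−πζ/√(1−ζ²)) = 100·exp(−π·0.7084/√0.4982) = 4.27%.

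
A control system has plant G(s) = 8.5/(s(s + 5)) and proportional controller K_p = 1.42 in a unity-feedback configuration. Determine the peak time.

The closed-loop denominator s² + 5s + 12.07 gives ω_n = √12.07 = 3.474 and ζ = 5/(2ω_n) = 0.7196.
Damped frequency ω_d = ω_n√(1−ζ²) = 2.412 rad/s, so peak time T_p = π/ω_d = 1.3 s.

T_p = 1.3 s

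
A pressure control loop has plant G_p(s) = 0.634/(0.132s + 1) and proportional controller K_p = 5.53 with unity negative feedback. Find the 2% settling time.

T_s ≈ 0.117 s

Closed loop: T(s) = K_p·G_p/(1+K_p·G_p) = 3.506/(0.132s + 1 + 3.506), with pole at s = −(1 + 3.506)/0.132 = −34.14.
τ = 1/34.14 = 0.02929 s, so 2% settling time ≈ 4τ = 0.117 s.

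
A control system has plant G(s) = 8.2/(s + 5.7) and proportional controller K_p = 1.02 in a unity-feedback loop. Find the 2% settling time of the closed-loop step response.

Closed-loop transfer function: T(s) = K_p·G(s)/(1 + K_p·G(s)) = 8.364/(s + 5.7 + 8.364) = 8.364/(s + 14.06).
Time constant τ = 1/14.06 = 0.0711 s, so the 2% settling time is about 4τ = 0.284 s.

T_s ≈ 0.284 s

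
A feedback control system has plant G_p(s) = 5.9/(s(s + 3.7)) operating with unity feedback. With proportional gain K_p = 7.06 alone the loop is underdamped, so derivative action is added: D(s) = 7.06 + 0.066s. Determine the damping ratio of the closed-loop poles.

ζ = 0.317

Forward path: (7.06 + 0.066s)·5.9/(s(s+3.7)). The closed-loop characteristic equation is s² + (3.7 + 5.9·0.066)s + 5.9·7.06 = 0.
That is s² + 4.089s + 41.65 = 0, so ω_n = 6.454 rad/s and ζ = 4.089/(2·6.454) = 0.3168.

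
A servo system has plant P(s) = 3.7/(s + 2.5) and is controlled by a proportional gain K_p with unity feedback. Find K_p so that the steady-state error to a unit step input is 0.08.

K_p = 7.77

Steady-state error for a unit step on this type-0 loop is 1/(1 + K_p·P(0)).
P(0) = 1.48. Require 1/(1 + K_p·1.48) = 0.08, so 1 + 1.48·K_p = 12.5.
K_p = (12.5 − 1)/1.48 = 7.77.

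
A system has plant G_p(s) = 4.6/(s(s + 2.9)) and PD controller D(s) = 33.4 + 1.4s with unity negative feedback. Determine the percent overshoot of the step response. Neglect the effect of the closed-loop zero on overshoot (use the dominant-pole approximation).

Forward path: (33.4 + 1.4s)·4.6/(s(s+2.9)). The closed-loop characteristic equation is s² + (2.9 + 4.6·1.4)s + 4.6·33.4 = 0.
That is s² + 9.34s + 153.6 = 0, so ω_n = 12.4 rad/s and ζ = 9.34/(2·12.4) = 0.3768.
%OS = 100·exp(−πζ/√(1−ζ²)) = 27.9%.

27.9%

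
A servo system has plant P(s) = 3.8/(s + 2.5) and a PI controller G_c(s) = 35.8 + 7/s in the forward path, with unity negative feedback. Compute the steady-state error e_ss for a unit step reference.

The open loop G_c(s)P(s) has a pole at the origin (type 1), so the static position error constant is infinite and e_ss = 1/(1+∞) = 0.

0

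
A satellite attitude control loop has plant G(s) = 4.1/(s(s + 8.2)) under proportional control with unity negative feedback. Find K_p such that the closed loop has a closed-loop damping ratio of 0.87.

Closed-loop characteristic equation: s² + 8.2s + K_p·4.1 = 0.
So ω_n = √(4.1K_p) and 2ζω_n = 8.2, giving ζ = 8.2/(2√(4.1K_p)).
Setting ζ = 0.87: √(4.1K_p) = 8.2/(2·0.87) = 4.713, so K_p = 22.21/4.1 = 5.42.

K_p = 5.42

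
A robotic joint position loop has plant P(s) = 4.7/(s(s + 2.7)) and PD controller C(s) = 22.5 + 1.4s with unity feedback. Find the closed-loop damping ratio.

Forward path: (22.5 + 1.4s)·4.7/(s(s+2.7)). The closed-loop characteristic equation is s² + (2.7 + 4.7·1.4)s + 4.7·22.5 = 0.
That is s² + 9.28s + 105.8 = 0, so ω_n = 10.28 rad/s and ζ = 9.28/(2·10.28) = 0.4512.

ζ = 0.451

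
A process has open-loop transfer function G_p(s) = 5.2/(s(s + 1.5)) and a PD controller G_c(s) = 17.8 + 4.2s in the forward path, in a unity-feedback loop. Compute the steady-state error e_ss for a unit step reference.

0

The open loop G_c(s)G_p(s) has a pole at the origin (type 1), so the static position error constant is infinite and e_ss = 1/(1+∞) = 0.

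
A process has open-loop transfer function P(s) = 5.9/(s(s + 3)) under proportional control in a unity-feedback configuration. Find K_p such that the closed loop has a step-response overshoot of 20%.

From %OS = 100·exp(−πζ/√(1−ζ²)) = 20%, ζ = −ln(0.2)/√(π²+ln²(0.2)) = 0.4559.
Characteristic equation s² + 3s + 5.9K_p = 0 gives ζ = 3/(2√(5.9K_p)).
Setting ζ = 0.4559: √(5.9K_p) = 3/(2·0.4559) = 3.29, so K_p = 10.82/5.9 = 1.83.

K_p = 1.83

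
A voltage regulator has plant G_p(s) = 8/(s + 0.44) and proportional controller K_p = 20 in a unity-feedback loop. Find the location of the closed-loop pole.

Closed-loop transfer function: T(s) = K_p·G_p(s)/(1 + K_p·G_p(s)) = 160/(s + 0.44 + 160) = 160/(s + 160.4).
The closed-loop pole is at s = −160.4.

s = -160.4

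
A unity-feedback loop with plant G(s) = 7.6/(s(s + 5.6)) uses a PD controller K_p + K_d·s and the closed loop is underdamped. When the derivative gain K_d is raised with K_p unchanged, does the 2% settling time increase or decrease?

decrease

Characteristic equation s² + (5.6 + 7.6K_d)s + 7.6K_p = 0: raising K_d increases ζω_n = (5.6+7.6K_d)/2 while the loop stays underdamped, so T_s ≈ 4/(ζω_n) decreases.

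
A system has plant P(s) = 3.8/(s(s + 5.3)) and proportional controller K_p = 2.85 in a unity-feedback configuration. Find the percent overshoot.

From 1 + K_pP(s) = 0: s² + 5.3s + 10.83 = 0 ⇒ ω_n = 3.291, ζ = 0.8053.
%OS = 100·exp(−πζ/√(1−ζ²)) = 100·exp(−π·0.8053/√0.3516) = 1.4%.

1.4%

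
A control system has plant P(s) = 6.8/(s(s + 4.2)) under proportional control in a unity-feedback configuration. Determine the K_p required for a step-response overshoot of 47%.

From %OS = 100·exp(−πζ/√(1−ζ²)) = 47%, ζ = −ln(0.47)/√(π²+ln²(0.47)) = 0.2337.
Characteristic equation s² + 4.2s + 6.8K_p = 0 gives ζ = 4.2/(2√(6.8K_p)).
Setting ζ = 0.2337: √(6.8K_p) = 4.2/(2·0.2337) = 8.987, so K_p = 80.76/6.8 = 11.9.

K_p = 11.9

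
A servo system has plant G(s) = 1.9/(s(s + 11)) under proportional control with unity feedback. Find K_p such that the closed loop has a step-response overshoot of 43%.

From %OS = 100·exp(−πζ/√(1−ζ²)) = 43%, ζ = −ln(0.43)/√(π²+ln²(0.43)) = 0.2594.
Characteristic equation s² + 11s + 1.9K_p = 0 gives ζ = 11/(2√(1.9K_p)).
Setting ζ = 0.2594: √(1.9K_p) = 11/(2·0.2594) = 21.2, so K_p = 449.4/1.9 = 237.

K_p = 237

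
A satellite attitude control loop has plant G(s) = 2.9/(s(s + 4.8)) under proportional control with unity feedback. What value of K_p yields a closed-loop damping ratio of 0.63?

Closed-loop characteristic equation: s² + 4.8s + K_p·2.9 = 0.
So ω_n = √(2.9K_p) and 2ζω_n = 4.8, giving ζ = 4.8/(2√(2.9K_p)).
Setting ζ = 0.63: √(2.9K_p) = 4.8/(2·0.63) = 3.81, so K_p = 14.51/2.9 = 5.

K_p = 5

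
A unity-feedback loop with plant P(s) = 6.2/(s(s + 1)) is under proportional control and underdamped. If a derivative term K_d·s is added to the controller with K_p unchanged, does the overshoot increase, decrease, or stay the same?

decrease

With PD the characteristic equation becomes s² + (a + K·K_d)s + K·K_p = 0; the damping term grows, ζ rises, overshoot falls.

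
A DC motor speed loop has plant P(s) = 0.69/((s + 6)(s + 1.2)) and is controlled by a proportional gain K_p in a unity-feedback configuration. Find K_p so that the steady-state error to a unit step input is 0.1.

Steady-state error for a unit step on this type-0 loop is 1/(1 + K_p·P(0)).
P(0) = 0.09583. Require 1/(1 + K_p·0.09583) = 0.1, so 1 + 0.09583·K_p = 10.
K_p = (10 − 1)/0.09583 = 93.9.

K_p = 93.9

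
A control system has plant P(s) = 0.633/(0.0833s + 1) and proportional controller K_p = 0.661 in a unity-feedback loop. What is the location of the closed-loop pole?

s = -17.03

Closed loop: T(s) = K_p·P/(1+K_p·P) = 0.4184/(0.0833s + 1 + 0.4184), with pole at s = −(1 + 0.4184)/0.0833 = −17.03.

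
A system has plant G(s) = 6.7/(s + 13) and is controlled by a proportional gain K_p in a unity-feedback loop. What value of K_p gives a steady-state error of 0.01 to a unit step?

The loop is type 0, so e_ss(step) = 1/(1 + K_pos) with K_pos = K_p·G(0).
G(0) = 0.5154. Require 1/(1 + K_p·0.5154) = 0.01, so 1 + 0.5154·K_p = 100.
K_p = (100 − 1)/0.5154 = 192.

K_p = 192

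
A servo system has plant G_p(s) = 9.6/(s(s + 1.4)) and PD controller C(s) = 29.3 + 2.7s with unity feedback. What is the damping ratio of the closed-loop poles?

ζ = 0.814

Forward path: (29.3 + 2.7s)·9.6/(s(s+1.4)). The closed-loop characteristic equation is s² + (1.4 + 9.6·2.7)s + 9.6·29.3 = 0.
That is s² + 27.32s + 281.3 = 0, so ω_n = 16.77 rad/s and ζ = 27.32/(2·16.77) = 0.8145.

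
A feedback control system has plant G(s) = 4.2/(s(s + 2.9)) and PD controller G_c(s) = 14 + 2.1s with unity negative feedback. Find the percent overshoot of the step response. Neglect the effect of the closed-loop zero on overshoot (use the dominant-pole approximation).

2.42%

Forward path: (14 + 2.1s)·4.2/(s(s+2.9)). The closed-loop characteristic equation is s² + (2.9 + 4.2·2.1)s + 4.2·14 = 0.
That is s² + 11.72s + 58.8 = 0, so ω_n = 7.668 rad/s and ζ = 11.72/(2·7.668) = 0.7642.
%OS = 100·exp(−πζ/√(1−ζ²)) = 2.42%.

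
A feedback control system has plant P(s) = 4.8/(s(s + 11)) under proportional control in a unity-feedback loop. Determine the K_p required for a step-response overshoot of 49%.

From %OS = 100·exp(−πζ/√(1−ζ²)) = 49%, ζ = −ln(0.49)/√(π²+ln²(0.49)) = 0.2214.
Characteristic equation s² + 11s + 4.8K_p = 0 gives ζ = 11/(2√(4.8K_p)).
Setting ζ = 0.2214: √(4.8K_p) = 11/(2·0.2214) = 24.84, so K_p = 617/4.8 = 129.

K_p = 129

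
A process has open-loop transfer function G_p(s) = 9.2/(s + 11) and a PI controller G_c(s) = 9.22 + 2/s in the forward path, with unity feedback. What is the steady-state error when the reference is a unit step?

0

The open loop G_c(s)G_p(s) has a pole at the origin (type 1), so the static position error constant is infinite and e_ss = 1/(1+∞) = 0.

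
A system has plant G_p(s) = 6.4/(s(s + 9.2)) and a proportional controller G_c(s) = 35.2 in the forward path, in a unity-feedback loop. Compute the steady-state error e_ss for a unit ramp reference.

0.0408

The loop has one pole at the origin (type 1). Velocity error constant K_v = lim_{s→0} s·G_c(s)G_p(s) = 35.2·6.4/9.2 = 24.49.
Steady-state error to a unit ramp: e_ss = 1/K_v = 0.0408.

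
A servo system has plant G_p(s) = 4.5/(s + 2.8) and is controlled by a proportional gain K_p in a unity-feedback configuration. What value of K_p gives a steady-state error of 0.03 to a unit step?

K_p = 20.1

For a type-0 loop with proportional control, e_ss = 1/(1 + K_p·G_p(0)).
G_p(0) = 1.607. Require 1/(1 + K_p·1.607) = 0.03, so 1 + 1.607·K_p = 33.33.
K_p = (33.33 − 1)/1.607 = 20.1.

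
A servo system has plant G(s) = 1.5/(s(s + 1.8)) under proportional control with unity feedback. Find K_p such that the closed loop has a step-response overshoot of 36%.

From %OS = 100·exp(−πζ/√(1−ζ²)) = 36%, ζ = −ln(0.36)/√(π²+ln²(0.36)) = 0.3093.
Characteristic equation s² + 1.8s + 1.5K_p = 0 gives ζ = 1.8/(2√(1.5K_p)).
Setting ζ = 0.3093: √(1.5K_p) = 1.8/(2·0.3093) = 2.91, so K_p = 8.469/1.5 = 5.65.

K_p = 5.65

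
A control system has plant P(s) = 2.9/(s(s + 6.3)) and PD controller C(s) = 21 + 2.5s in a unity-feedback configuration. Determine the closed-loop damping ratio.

ζ = 0.868

Forward path: (21 + 2.5s)·2.9/(s(s+6.3)). The closed-loop characteristic equation is s² + (6.3 + 2.9·2.5)s + 2.9·21 = 0.
That is s² + 13.55s + 60.9 = 0, so ω_n = 7.804 rad/s and ζ = 13.55/(2·7.804) = 0.8682.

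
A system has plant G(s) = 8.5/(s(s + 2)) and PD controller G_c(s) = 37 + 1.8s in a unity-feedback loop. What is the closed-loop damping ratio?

ζ = 0.488

Forward path: (37 + 1.8s)·8.5/(s(s+2)). The closed-loop characteristic equation is s² + (2 + 8.5·1.8)s + 8.5·37 = 0.
That is s² + 17.3s + 314.5 = 0, so ω_n = 17.73 rad/s and ζ = 17.3/(2·17.73) = 0.4878.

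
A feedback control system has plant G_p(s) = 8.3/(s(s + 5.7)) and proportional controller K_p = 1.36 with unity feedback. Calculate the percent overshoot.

0.652%

The closed-loop denominator s² + 5.7s + 11.29 gives ω_n = √11.29 = 3.36 and ζ = 5.7/(2ω_n) = 0.8483.
%OS = 100·exp(−πζ/√(1−ζ²)) = 100·exp(−π·0.8483/√0.2804) = 0.652%.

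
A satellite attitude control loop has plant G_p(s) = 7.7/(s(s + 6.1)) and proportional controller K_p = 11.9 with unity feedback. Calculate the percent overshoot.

The closed-loop denominator s² + 6.1s + 91.63 gives ω_n = √91.63 = 9.572 and ζ = 6.1/(2ω_n) = 0.3186.
%OS = 100·exp(−πζ/√(1−ζ²)) = 100·exp(−π·0.3186/√0.8985) = 34.8%.

34.8%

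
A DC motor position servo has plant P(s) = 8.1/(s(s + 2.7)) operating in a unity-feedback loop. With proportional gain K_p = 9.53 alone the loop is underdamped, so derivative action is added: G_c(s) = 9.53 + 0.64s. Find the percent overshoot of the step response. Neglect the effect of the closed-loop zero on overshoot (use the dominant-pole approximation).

Forward path: (9.53 + 0.64s)·8.1/(s(s+2.7)). The closed-loop characteristic equation is s² + (2.7 + 8.1·0.64)s + 8.1·9.53 = 0.
That is s² + 7.884s + 77.19 = 0, so ω_n = 8.786 rad/s and ζ = 7.884/(2·8.786) = 0.4487.
%OS = 100·exp(−πζ/√(1−ζ²)) = 20.7%.

20.7%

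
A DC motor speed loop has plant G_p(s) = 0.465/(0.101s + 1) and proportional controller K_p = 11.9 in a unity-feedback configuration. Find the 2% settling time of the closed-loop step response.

Closed loop: T(s) = K_p·G_p/(1+K_p·G_p) = 5.534/(0.101s + 1 + 5.534), with pole at s = −(1 + 5.534)/0.101 = −64.69.
τ = 1/64.69 = 0.01546 s, so 2% settling time ≈ 4τ = 0.0618 s.

T_s ≈ 0.0618 s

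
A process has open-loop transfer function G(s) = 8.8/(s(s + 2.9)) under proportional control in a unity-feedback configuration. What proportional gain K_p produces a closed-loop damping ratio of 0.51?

Closed-loop characteristic equation: s² + 2.9s + K_p·8.8 = 0.
So ω_n = √(8.8K_p) and 2ζω_n = 2.9, giving ζ = 2.9/(2√(8.8K_p)).
Setting ζ = 0.51: √(8.8K_p) = 2.9/(2·0.51) = 2.843, so K_p = 8.083/8.8 = 0.919.

K_p = 0.919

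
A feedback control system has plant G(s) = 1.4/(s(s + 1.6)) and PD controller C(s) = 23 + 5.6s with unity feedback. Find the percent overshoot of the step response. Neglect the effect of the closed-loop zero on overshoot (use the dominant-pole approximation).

0.903%

Forward path: (23 + 5.6s)·1.4/(s(s+1.6)). The closed-loop characteristic equation is s² + (1.6 + 1.4·5.6)s + 1.4·23 = 0.
That is s² + 9.44s + 32.2 = 0, so ω_n = 5.675 rad/s and ζ = 9.44/(2·5.675) = 0.8318.
%OS = 100·exp(−πζ/√(1−ζ²)) = 0.903%.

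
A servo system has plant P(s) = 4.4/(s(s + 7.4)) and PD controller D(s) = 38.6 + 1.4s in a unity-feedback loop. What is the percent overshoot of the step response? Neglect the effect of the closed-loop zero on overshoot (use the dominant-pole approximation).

Forward path: (38.6 + 1.4s)·4.4/(s(s+7.4)). The closed-loop characteristic equation is s² + (7.4 + 4.4·1.4)s + 4.4·38.6 = 0.
That is s² + 13.56s + 169.8 = 0, so ω_n = 13.03 rad/s and ζ = 13.56/(2·13.03) = 0.5202.
%OS = 100·exp(−πζ/√(1−ζ²)) = 14.8%.

14.8%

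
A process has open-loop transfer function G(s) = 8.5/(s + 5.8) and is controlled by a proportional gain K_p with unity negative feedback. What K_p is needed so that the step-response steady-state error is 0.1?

K_p = 6.14

The loop is type 0, so e_ss(step) = 1/(1 + K_pos) with K_pos = K_p·G(0).
G(0) = 1.466. Require 1/(1 + K_p·1.466) = 0.1, so 1 + 1.466·K_p = 10.
K_p = (10 − 1)/1.466 = 6.14.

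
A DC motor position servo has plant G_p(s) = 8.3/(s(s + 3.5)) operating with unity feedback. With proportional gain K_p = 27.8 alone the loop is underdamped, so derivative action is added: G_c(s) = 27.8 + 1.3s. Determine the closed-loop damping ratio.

Forward path: (27.8 + 1.3s)·8.3/(s(s+3.5)). The closed-loop characteristic equation is s² + (3.5 + 8.3·1.3)s + 8.3·27.8 = 0.
That is s² + 14.29s + 230.7 = 0, so ω_n = 15.19 rad/s and ζ = 14.29/(2·15.19) = 0.4704.

ζ = 0.47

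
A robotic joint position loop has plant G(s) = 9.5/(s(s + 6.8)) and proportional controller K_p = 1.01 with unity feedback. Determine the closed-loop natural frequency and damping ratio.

ω_n = 3.1 rad/s, ζ = 1.1

1 + K_p·G(s) = 0 gives s² + 6.8s + 9.595 = 0.
So ω_n² = 9.595 ⇒ ω_n = 3.098 rad/s, and ζ = 6.8/(2ω_n) = 1.1.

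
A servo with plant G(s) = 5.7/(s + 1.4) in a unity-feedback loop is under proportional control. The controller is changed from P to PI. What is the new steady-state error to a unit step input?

0

The integrator makes K_pos = lim_{s→0} C(s)G(s) infinite, so e_ss = 1/(1+K_pos) = 0.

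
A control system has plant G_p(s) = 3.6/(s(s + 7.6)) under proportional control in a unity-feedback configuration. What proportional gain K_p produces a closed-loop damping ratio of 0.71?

K_p = 7.96

Closed-loop characteristic equation: s² + 7.6s + K_p·3.6 = 0.
So ω_n = √(3.6K_p) and 2ζω_n = 7.6, giving ζ = 7.6/(2√(3.6K_p)).
Setting ζ = 0.71: √(3.6K_p) = 7.6/(2·0.71) = 5.352, so K_p = 28.65/3.6 = 7.96.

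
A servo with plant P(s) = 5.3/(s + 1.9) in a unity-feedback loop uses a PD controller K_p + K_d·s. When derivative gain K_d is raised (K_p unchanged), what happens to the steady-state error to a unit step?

unchanged

K_d affects only the transient (the s-coefficient); the DC loop gain, and hence e_ss, depends only on K_p.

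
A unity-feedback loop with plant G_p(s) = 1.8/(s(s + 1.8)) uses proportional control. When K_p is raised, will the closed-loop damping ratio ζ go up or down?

ζ = 1.8/(2√(1.8K_p)); increasing K_p raises the denominator, so ζ falls.

decrease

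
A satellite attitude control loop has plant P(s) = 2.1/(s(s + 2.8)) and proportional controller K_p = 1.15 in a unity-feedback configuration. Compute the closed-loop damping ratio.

ζ = 0.901

The closed-loop denominator is s(s+2.8) + 1.15·2.1 = s² + 2.8s + 2.415.
Matching s² + 2ζω_n s + ω_n²: ω_n = √2.415 = 1.554 rad/s and 2ζω_n = 2.8, so ζ = 2.8/(2·1.554) = 0.901.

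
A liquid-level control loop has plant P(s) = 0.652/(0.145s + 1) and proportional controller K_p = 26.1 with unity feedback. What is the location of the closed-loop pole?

Closed loop: T(s) = K_p·P/(1+K_p·P) = 17.02/(0.145s + 1 + 17.02), with pole at s = −(1 + 17.02)/0.145 = −124.3.

s = -124.3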